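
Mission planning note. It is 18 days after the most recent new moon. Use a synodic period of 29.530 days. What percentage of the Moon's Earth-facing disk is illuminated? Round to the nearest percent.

89%

Elongation θ = 360° × 18/29.530 ≈ 219.4°.
cos 219.4° = (-0.772), so f = (1 − (-0.772))/2 = 0.886, so 89%.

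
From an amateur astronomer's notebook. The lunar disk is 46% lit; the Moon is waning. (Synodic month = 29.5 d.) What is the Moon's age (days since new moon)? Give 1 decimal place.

From f = (1 − cos θ)/2: cos θ = 1 − 2×0.46 = 0.080; arccos → 85.4°.
Since the Moon is past full (waning), take the reflex angle: θ = 360° − 85.4° = 274.6°.
That fraction of the synodic month is 274.6/360 × 29.5 d ≈ 22.50 d.

22.5 days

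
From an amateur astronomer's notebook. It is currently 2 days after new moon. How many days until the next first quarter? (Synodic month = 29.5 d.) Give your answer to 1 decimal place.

5.4 days

First quarter occurs at elongation 90°, i.e. at age 29.5 × 90/360 = 7.375 d.
So 5.375 days remain (7.375 − 2).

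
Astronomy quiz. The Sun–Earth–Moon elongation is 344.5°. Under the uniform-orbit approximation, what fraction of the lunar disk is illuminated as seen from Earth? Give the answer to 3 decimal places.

0.018

Half-versine of 344.5°: (1 − 0.964)/2 = 0.018.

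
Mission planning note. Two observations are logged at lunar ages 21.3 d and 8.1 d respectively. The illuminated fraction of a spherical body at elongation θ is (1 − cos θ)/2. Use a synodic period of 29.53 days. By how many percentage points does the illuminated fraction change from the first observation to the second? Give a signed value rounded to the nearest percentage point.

First observation: θ = 360°·21.3/29.53 = 259.7°, so f = 0.590.
Second observation: θ = 98.7°, f = 0.576.
Δf = 0.576 − 0.590 = -0.014, i.e. -1 pp.

-1 percentage points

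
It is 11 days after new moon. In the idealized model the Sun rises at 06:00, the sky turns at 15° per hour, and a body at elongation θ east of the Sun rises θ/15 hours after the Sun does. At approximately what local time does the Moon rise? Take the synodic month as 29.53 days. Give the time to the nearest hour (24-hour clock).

15:00

Elongation θ = 360° × 11/29.53 ≈ 134.1°.
The Moon trails the Sun by θ/15 = 134.1/15 ≈ 8.94 hours.
06:00 + 8.94 h ≈ 14:56 → 15:00 to the nearest hour.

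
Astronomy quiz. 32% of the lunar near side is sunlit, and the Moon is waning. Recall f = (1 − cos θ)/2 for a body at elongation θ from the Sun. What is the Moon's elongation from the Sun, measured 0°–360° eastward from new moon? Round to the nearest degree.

Invert f = (1 − cos θ)/2 to get cos θ = 1 − 2(0.32) = 0.360, hence θ₀ = arccos 0.360 = 68.9°.
Since the Moon is past full (waning), take the reflex angle: θ = 360° − 68.9° = 291.1°.

291°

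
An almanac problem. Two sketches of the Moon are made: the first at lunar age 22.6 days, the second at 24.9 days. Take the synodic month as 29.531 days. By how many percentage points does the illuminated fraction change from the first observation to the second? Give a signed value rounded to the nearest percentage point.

-23 percentage points

First observation: θ = 360°·22.6/29.531 = 275.5°, so f = 0.452.
Second observation: θ = 303.5°, f = 0.224.
Δf = 0.224 − 0.452 = -0.228, i.e. -23 pp.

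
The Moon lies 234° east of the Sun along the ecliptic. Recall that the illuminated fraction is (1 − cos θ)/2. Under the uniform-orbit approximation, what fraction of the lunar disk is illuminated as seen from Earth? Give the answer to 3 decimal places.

0.794

Half-versine of 234°: (1 − (-0.588))/2 = 0.794.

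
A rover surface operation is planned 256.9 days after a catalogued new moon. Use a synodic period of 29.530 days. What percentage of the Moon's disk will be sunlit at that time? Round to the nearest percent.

256.9/29.530 = 8.700 lunations, so 8 complete cycles and 20.66 d into the next.
Elongation θ = 360° × 20.66/29.530 ≈ 251.9°.
With cos θ = (-0.311), the lit fraction is (1 − (-0.311))/2 ≈ 0.656, so 66%.

66%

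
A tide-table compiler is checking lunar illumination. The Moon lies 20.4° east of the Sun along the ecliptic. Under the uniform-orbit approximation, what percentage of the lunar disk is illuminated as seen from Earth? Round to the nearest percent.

3%

Half-versine of 20.4°: (1 − 0.937)/2 = 0.031, i.e. 3%.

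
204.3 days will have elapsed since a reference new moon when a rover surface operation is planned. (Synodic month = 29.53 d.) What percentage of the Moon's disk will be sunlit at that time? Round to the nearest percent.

6%

204.3/29.53 = 6.918 lunations, so 6 complete cycles and 27.12 d into the next.
The Moon has covered 27.12/29.53 of its cycle, so θ ≈ 360° × 27.12/29.53 = 330.6°.
Illuminated fraction = (1 − cos 330.6°)/2 = (1 − 0.871)/2 ≈ 0.064, so 6%.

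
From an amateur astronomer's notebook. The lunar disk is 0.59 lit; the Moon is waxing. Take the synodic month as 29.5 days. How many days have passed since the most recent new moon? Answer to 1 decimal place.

8.2 days

From f = (1 − cos θ)/2: cos θ = 1 − 2×0.59 = -0.180; arccos → 100.4°.
The Moon is waxing (0°–180°), so θ = 100.4° directly.
At 360°/29.5 d per day, 100.4° corresponds to 8.22 days.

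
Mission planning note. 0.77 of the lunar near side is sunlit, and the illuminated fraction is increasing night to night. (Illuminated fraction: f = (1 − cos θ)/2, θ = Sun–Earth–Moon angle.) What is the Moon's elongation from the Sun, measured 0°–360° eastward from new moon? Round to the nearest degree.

123°

Invert f = (1 − cos θ)/2 to get cos θ = 1 − 2(0.77) = -0.540, hence θ₀ = arccos -0.540 = 122.7°.
Waxing ⇒ before full, so θ = 122.7°.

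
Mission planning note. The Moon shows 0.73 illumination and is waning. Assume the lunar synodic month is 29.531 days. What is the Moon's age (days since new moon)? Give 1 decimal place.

From f = (1 − cos θ)/2: cos θ = 1 − 2×0.73 = -0.460; arccos → 117.4°.
A waning Moon lies in 180°–360°, so θ = 360° − 117.4° = 242.6°.
That fraction of the synodic month is 242.6/360 × 29.531 d ≈ 19.90 d.

19.9 days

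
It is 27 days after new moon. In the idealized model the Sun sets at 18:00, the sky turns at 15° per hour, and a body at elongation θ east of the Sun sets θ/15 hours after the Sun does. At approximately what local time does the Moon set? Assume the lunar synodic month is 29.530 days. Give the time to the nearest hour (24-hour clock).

Phase angle: θ = 360°·(27 d)/(29.530 d) = 329.2°.
The Moon trails the Sun by θ/15 = 329.2/15 ≈ 21.94 hours.
18:00 + 21.94 h ≈ 15:57 → 16:00 to the nearest hour.

16:00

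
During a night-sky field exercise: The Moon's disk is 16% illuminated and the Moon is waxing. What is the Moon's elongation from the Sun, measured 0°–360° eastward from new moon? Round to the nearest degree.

47°

cos θ = 1 − 2f = 0.680, giving a principal value of 47.2°.
Waxing ⇒ before full, so θ = 47.2°.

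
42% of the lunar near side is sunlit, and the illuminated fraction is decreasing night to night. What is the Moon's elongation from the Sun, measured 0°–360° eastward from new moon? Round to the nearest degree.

279°

Invert f = (1 − cos θ)/2 to get cos θ = 1 − 2(0.42) = 0.160, hence θ₀ = arccos 0.160 = 80.8°.
Since the Moon is past full (waning), take the reflex angle: θ = 360° − 80.8° = 279.2°.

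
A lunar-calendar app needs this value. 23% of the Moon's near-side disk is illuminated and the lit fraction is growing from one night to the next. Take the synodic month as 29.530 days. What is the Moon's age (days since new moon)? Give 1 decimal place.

4.7 days

Invert f = (1 − cos θ)/2 to get cos θ = 1 − 2(0.23) = 0.540, hence θ₀ = arccos 0.540 = 57.3°.
Before full moon the principal value applies: θ = 57.3°.
That fraction of the synodic month is 57.3/360 × 29.530 d ≈ 4.70 d.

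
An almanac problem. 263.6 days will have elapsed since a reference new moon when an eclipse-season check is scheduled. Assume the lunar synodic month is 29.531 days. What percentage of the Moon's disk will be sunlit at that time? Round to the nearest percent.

263.6 d spans 8 complete synodic months (8 × 29.531 = 236.25 d) plus 27.35 d.
Phase angle: θ = 360°·(27.35 d)/(29.531 d) = 333.4°.
Illuminated fraction = (1 − cos 333.4°)/2 = (1 − 0.894)/2 ≈ 0.053, so 5%.

5%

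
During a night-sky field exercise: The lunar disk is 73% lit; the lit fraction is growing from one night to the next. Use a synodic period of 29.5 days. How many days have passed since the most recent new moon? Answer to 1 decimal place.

9.6 days

cos θ = 1 − 2f = -0.460, giving a principal value of 117.4°.
Waxing ⇒ before full, so θ = 117.4°.
At 360°/29.5 d per day, 117.4° corresponds to 9.62 days.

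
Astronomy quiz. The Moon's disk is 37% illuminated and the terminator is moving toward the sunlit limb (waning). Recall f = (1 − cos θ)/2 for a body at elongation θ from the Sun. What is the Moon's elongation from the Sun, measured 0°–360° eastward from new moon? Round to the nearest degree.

285°

cos θ = 1 − 2f = 0.260, giving a principal value of 74.9°.
Waning ⇒ past full, so θ = 360° − 74.9° = 285.1°.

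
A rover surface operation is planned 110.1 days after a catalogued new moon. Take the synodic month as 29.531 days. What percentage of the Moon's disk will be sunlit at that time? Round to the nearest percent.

57%

110.1/29.531 = 3.728 lunations, so 3 complete cycles and 21.51 d into the next.
Elongation θ = 360° × 21.51/29.531 ≈ 262.2°.
cos 262.2° = (-0.136), so f = (1 − (-0.136))/2 = 0.568, so 57%.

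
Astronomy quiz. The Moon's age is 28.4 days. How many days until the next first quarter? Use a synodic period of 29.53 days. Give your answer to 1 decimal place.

First quarter is 0.25 of the way through the cycle: age 0.25 × 29.53 = 7.383 d.
Already past this cycle's first quarter; the next is at 7.383 + 29.53 = 36.913 d, so 36.913 − 28.4 = 8.513 days.

8.5 days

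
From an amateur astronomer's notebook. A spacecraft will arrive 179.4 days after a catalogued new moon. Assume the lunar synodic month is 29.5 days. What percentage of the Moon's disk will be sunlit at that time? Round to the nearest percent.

179.4 d spans 6 complete synodic months (6 × 29.5 = 177.00 d) plus 2.40 d.
Phase angle: θ = 360°·(2.40 d)/(29.5 d) = 29.3°.
Illuminated fraction = (1 − cos 29.3°)/2 = (1 − 0.872)/2 ≈ 0.064, so 6%.

6%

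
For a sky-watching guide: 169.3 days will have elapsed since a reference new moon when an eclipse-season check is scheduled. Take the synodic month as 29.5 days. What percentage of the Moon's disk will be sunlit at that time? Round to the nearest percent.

169.3 d spans 5 complete synodic months (5 × 29.5 = 147.50 d) plus 21.80 d.
The Moon has covered 21.80/29.5 of its cycle, so θ ≈ 360° × 21.80/29.5 = 266.0°.
Illuminated fraction = (1 − cos 266.0°)/2 = (1 − (-0.069))/2 ≈ 0.535, so 53%.

53%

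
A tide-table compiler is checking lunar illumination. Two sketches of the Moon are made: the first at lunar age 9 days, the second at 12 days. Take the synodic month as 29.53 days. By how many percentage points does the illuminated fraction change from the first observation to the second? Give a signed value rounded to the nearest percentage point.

First observation: θ = 360°·9/29.53 = 109.7°, so f = 0.669.
Second observation: θ = 146.3°, f = 0.916.
Δf = 0.916 − 0.669 = +0.247, i.e. +25 pp.

+25 pp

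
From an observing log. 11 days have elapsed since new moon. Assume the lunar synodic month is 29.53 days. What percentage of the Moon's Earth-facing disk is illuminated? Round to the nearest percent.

Phase angle: θ = 360°·(11 d)/(29.53 d) = 134.1°.
With cos θ = (-0.696), the lit fraction is (1 − (-0.696))/2 ≈ 0.848, so 85%.

85%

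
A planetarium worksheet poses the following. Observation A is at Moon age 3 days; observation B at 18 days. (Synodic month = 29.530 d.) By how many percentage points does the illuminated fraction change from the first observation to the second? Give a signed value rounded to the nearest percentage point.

First observation: θ = 360°·3/29.530 = 36.6°, so f = 0.098.
Second observation: θ = 219.4°, f = 0.886.
Δf = 0.886 − 0.098 = +0.788, i.e. +79 pp.

+79 pp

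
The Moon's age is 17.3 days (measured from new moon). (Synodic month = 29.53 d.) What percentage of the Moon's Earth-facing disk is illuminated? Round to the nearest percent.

The Moon has covered 17.3/29.53 of its cycle, so θ ≈ 360° × 17.3/29.53 = 210.9°.
cos 210.9° = (-0.858), so f = (1 − (-0.858))/2 = 0.929, so 93%.

93%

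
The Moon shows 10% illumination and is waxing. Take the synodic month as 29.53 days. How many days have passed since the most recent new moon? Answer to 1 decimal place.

3.0 days

Invert f = (1 − cos θ)/2 to get cos θ = 1 − 2(0.10) = 0.800, hence θ₀ = arccos 0.800 = 36.9°.
Before full moon the principal value applies: θ = 36.9°.
At 360°/29.53 d per day, 36.9° corresponds to 3.02 days.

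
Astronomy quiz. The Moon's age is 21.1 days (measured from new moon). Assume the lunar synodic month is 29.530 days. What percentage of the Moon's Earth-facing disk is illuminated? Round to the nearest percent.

61%

The Moon has covered 21.1/29.530 of its cycle, so θ ≈ 360° × 21.1/29.530 = 257.2°.
cos 257.2° = (-0.221), so f = (1 − (-0.221))/2 = 0.611, so 61%.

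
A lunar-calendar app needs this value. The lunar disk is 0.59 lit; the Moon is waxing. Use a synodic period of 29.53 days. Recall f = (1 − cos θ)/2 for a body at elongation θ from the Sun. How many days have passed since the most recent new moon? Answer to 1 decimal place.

Invert f = (1 − cos θ)/2 to get cos θ = 1 − 2(0.59) = -0.180, hence θ₀ = arccos -0.180 = 100.4°.
The Moon is waxing (0°–180°), so θ = 100.4° directly.
At 360°/29.53 d per day, 100.4° corresponds to 8.23 days.

8.2 days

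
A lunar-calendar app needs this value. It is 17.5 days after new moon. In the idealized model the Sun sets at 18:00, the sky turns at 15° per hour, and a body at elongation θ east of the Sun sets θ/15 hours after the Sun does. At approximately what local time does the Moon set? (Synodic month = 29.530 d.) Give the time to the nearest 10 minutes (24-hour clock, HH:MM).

08:10

Phase angle: θ = 360°·(17.5 d)/(29.530 d) = 213.3°.
Delay after the Sun = 213.3° / (15°/h) ≈ 14.22 h.
18:00 + 14.223 h ≈ 08:13 → 08:10 to the nearest ten minutes.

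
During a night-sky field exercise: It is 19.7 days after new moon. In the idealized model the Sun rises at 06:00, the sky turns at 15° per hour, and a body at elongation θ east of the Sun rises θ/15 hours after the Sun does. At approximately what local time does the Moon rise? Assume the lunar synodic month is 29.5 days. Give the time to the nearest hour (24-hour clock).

Elongation θ = 360° × 19.7/29.5 ≈ 240.4°.
The Moon trails the Sun by θ/15 = 240.4/15 ≈ 16.03 hours.
06:00 + 16.03 h ≈ 22:02 → 22:00 to the nearest hour.

22:00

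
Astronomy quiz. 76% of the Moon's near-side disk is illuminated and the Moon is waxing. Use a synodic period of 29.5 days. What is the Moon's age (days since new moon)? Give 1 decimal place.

From f = (1 − cos θ)/2: cos θ = 1 − 2×0.76 = -0.520; arccos → 121.3°.
Before full moon the principal value applies: θ = 121.3°.
At 360°/29.5 d per day, 121.3° corresponds to 9.94 days.

9.9 days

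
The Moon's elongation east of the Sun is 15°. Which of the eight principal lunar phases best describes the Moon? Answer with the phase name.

15° lies in the new moon sector of the 8-phase cycle.

new moon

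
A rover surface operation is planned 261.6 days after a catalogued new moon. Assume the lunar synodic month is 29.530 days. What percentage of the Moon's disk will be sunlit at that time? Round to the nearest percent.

18%

261.6 d spans 8 complete synodic months (8 × 29.530 = 236.24 d) plus 25.36 d.
The Moon has covered 25.36/29.530 of its cycle, so θ ≈ 360° × 25.36/29.530 = 309.2°.
Illuminated fraction = (1 − cos 309.2°)/2 = (1 − 0.632)/2 ≈ 0.184, so 18%.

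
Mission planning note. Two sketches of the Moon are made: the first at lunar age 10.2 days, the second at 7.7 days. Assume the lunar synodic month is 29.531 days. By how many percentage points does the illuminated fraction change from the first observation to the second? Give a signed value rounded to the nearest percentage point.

First observation: θ = 360°·10.2/29.531 = 124.3°, so f = 0.782.
Second observation: θ = 93.9°, f = 0.534.
Δf = 0.534 − 0.782 = -0.248, i.e. -25 pp.

-25 percentage points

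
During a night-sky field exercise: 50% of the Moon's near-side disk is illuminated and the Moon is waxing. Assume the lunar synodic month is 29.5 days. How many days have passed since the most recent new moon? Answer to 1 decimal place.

From f = (1 − cos θ)/2: cos θ = 1 − 2×0.50 = 0.000; arccos → 90.0°.
The Moon is waxing (0°–180°), so θ = 90.0° directly.
Age = 29.5 × 90.0°/360° ≈ 7.38 days.

7.4 days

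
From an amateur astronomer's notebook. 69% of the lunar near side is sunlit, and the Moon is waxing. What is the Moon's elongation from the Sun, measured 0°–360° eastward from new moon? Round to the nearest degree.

112°

Invert f = (1 − cos θ)/2 to get cos θ = 1 − 2(0.69) = -0.380, hence θ₀ = arccos -0.380 = 112.3°.
The Moon is waxing (0°–180°), so θ = 112.3° directly.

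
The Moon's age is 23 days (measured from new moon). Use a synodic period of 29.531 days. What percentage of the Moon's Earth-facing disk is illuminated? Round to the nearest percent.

41%

Elongation θ = 360° × 23/29.531 ≈ 280.4°.
With cos θ = 0.180, the lit fraction is (1 − 0.180)/2 ≈ 0.410, so 41%.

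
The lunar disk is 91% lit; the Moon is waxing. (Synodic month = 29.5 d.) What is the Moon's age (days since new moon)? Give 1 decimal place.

cos θ = 1 − 2f = -0.820, giving a principal value of 145.1°.
Before full moon the principal value applies: θ = 145.1°.
That fraction of the synodic month is 145.1/360 × 29.5 d ≈ 11.89 d.

11.9 days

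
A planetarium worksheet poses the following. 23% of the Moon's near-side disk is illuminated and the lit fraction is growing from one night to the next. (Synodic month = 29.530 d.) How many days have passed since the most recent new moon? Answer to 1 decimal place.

4.7 days

Invert f = (1 − cos θ)/2 to get cos θ = 1 − 2(0.23) = 0.540, hence θ₀ = arccos 0.540 = 57.3°.
Before full moon the principal value applies: θ = 57.3°.
That fraction of the synodic month is 57.3/360 × 29.530 d ≈ 4.70 d.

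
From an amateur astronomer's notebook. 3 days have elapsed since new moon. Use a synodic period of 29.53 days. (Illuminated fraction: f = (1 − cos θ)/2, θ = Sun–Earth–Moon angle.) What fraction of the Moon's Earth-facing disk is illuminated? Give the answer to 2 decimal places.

0.10

Elongation θ = 360° × 3/29.53 ≈ 36.6°.
cos 36.6° = 0.803, so f = (1 − 0.803)/2 = 0.098.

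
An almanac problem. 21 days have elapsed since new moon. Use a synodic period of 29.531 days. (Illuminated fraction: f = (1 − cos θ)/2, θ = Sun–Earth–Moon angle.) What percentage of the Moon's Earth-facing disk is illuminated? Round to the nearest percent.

62%

Elongation θ = 360° × 21/29.531 ≈ 256.0°.
cos 256.0° = (-0.242), so f = (1 − (-0.242))/2 = 0.621, so 62%.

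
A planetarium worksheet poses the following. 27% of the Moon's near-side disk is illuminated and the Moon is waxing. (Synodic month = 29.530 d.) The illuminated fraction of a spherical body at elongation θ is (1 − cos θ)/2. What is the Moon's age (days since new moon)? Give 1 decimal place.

From f = (1 − cos θ)/2: cos θ = 1 − 2×0.27 = 0.460; arccos → 62.6°.
Before full moon the principal value applies: θ = 62.6°.
At 360°/29.530 d per day, 62.6° corresponds to 5.14 days.

5.1 days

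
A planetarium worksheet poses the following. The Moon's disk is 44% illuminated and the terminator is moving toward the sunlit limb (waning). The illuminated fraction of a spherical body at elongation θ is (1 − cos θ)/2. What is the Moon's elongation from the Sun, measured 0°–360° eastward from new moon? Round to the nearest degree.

From f = (1 − cos θ)/2: cos θ = 1 − 2×0.44 = 0.120; arccos → 83.1°.
Waning ⇒ past full, so θ = 360° − 83.1° = 276.9°.

277°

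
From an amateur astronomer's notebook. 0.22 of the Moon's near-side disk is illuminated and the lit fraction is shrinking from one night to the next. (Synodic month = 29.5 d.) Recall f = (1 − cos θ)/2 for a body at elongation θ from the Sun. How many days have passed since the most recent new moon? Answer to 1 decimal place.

24.9 days

cos θ = 1 − 2f = 0.560, giving a principal value of 55.9°.
Waning ⇒ past full, so θ = 360° − 55.9° = 304.1°.
Age = 29.5 × 304.1°/360° ≈ 24.92 days.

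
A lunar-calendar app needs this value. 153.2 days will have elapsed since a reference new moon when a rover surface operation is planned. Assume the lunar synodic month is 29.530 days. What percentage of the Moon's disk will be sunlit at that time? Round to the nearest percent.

31%

Reduce mod P: 153.2 − 5×29.530 = 5.55 d into the current lunation.
Elongation θ = 360° × 5.55/29.530 ≈ 67.7°.
cos 67.7° = 0.380, so f = (1 − 0.380)/2 = 0.310, so 31%.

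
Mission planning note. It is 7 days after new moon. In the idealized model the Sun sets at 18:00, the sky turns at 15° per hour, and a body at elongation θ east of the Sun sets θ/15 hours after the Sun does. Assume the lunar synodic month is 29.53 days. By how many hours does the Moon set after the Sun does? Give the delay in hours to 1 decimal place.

The Moon has covered 7/29.53 of its cycle, so θ ≈ 360° × 7/29.53 = 85.3°.
Delay after the Sun = 85.3° / (15°/h) ≈ 5.69 h.
So the Moon sets 5.69 h after the Sun.

5.7 h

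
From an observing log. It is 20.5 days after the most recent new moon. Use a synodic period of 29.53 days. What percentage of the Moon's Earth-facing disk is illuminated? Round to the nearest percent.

67%

Phase angle: θ = 360°·(20.5 d)/(29.53 d) = 249.9°.
cos 249.9° = (-0.343), so f = (1 − (-0.343))/2 = 0.672, so 67%.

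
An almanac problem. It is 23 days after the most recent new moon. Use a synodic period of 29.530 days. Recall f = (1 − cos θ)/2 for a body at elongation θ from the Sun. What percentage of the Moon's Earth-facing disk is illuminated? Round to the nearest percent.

41%

The Moon has covered 23/29.530 of its cycle, so θ ≈ 360° × 23/29.530 = 280.4°.
cos 280.4° = 0.180, so f = (1 − 0.180)/2 = 0.410, so 41%.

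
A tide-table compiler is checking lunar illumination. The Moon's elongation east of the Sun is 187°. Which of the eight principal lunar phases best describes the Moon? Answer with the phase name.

full moon

187° lies in the full moon sector of the 8-phase cycle.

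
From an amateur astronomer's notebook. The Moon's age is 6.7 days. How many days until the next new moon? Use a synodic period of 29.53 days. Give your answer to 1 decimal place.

The next new moon completes the synodic month: 29.53 − 6.7 = 22.830 days.

22.8 days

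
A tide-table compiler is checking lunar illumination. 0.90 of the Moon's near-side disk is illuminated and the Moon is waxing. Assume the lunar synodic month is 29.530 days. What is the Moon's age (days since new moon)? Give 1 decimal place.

cos θ = 1 − 2f = -0.800, giving a principal value of 143.1°.
Waxing ⇒ before full, so θ = 143.1°.
At 360°/29.530 d per day, 143.1° corresponds to 11.74 days.

11.7 days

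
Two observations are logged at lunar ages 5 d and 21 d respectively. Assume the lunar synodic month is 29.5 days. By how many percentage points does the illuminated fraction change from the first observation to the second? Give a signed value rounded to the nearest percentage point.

First observation: θ = 360°·5/29.5 = 61.0°, so f = 0.258.
Second observation: θ = 256.3°, f = 0.619.
Δf = 0.619 − 0.258 = +0.361, i.e. +36 pp.

+36 pp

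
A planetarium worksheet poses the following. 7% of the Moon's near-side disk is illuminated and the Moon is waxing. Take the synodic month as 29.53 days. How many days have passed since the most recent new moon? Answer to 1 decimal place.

2.5 days

Invert f = (1 − cos θ)/2 to get cos θ = 1 − 2(0.07) = 0.860, hence θ₀ = arccos 0.860 = 30.7°.
The Moon is waxing (0°–180°), so θ = 30.7° directly.
That fraction of the synodic month is 30.7/360 × 29.53 d ≈ 2.52 d.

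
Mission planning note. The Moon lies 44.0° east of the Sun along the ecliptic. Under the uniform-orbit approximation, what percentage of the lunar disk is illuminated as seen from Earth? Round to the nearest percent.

14%

Half-versine of 44.0°: (1 − 0.719)/2 = 0.140, i.e. 14%.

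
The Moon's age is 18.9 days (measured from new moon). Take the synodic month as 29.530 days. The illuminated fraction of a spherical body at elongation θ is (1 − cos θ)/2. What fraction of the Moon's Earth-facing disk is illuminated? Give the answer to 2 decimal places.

Phase angle: θ = 360°·(18.9 d)/(29.530 d) = 230.4°.
Illuminated fraction = (1 − cos 230.4°)/2 = (1 − (-0.637))/2 ≈ 0.819.

0.82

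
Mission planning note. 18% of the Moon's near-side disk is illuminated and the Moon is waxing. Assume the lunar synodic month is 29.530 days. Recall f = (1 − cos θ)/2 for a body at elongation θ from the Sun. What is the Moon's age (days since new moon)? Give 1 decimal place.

cos θ = 1 − 2f = 0.640, giving a principal value of 50.2°.
Before full moon the principal value applies: θ = 50.2°.
That fraction of the synodic month is 50.2/360 × 29.530 d ≈ 4.12 d.

4.1 days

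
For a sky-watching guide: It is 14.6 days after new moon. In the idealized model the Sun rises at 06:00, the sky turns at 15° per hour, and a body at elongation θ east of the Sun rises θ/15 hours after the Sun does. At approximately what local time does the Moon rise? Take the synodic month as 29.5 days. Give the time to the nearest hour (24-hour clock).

18:00

The Moon has covered 14.6/29.5 of its cycle, so θ ≈ 360° × 14.6/29.5 = 178.2°.
The Moon trails the Sun by θ/15 = 178.2/15 ≈ 11.88 hours.
06:00 + 11.88 h ≈ 17:53 → 18:00 to the nearest hour.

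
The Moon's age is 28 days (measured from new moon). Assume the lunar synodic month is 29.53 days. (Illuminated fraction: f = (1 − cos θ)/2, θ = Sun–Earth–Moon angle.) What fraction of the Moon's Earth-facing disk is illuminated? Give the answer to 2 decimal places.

0.03

Phase angle: θ = 360°·(28 d)/(29.53 d) = 341.3°.
Illuminated fraction = (1 − cos 341.3°)/2 = (1 − 0.947)/2 ≈ 0.026.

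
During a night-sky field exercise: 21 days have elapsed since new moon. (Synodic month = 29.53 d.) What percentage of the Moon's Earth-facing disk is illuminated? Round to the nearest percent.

The Moon has covered 21/29.53 of its cycle, so θ ≈ 360° × 21/29.53 = 256.0°.
cos 256.0° = (-0.242), so f = (1 − (-0.242))/2 = 0.621, so 62%.

62%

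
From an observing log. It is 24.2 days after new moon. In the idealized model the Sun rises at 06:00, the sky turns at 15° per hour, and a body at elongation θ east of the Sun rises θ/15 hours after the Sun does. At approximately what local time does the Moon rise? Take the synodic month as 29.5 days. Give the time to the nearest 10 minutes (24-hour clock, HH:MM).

The Moon has covered 24.2/29.5 of its cycle, so θ ≈ 360° × 24.2/29.5 = 295.3°.
Delay after the Sun = 295.3° / (15°/h) ≈ 19.69 h.
06:00 + 19.688 h ≈ 01:41 → 01:40 to the nearest ten minutes.

01:40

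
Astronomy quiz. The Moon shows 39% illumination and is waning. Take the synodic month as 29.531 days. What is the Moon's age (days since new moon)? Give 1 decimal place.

From f = (1 − cos θ)/2: cos θ = 1 − 2×0.39 = 0.220; arccos → 77.3°.
Waning ⇒ past full, so θ = 360° − 77.3° = 282.7°.
At 360°/29.531 d per day, 282.7° corresponds to 23.19 days.

23.2 days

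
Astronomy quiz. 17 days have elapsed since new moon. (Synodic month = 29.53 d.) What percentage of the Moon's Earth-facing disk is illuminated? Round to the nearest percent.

94%

Phase angle: θ = 360°·(17 d)/(29.53 d) = 207.2°.
With cos θ = (-0.889), the lit fraction is (1 − (-0.889))/2 ≈ 0.945, so 94%.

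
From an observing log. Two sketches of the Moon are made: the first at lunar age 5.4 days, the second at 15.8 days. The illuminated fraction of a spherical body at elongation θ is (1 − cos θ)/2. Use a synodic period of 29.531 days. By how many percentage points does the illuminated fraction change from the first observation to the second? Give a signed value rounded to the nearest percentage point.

θ₁ = 360° × 5.4/29.531 = 65.8°, f₁ = (1 − cos θ₁)/2 = 0.295.
θ₂ = 360° × 15.8/29.531 = 192.6°, f₂ = (1 − cos θ₂)/2 = 0.988.
Change = f₂ − f₁ = +0.693 → +69 percentage points.

+69 percentage points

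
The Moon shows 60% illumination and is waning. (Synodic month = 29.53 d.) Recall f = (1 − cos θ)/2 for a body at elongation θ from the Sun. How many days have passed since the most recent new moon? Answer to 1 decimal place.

From f = (1 − cos θ)/2: cos θ = 1 − 2×0.60 = -0.200; arccos → 101.5°.
Waning ⇒ past full, so θ = 360° − 101.5° = 258.5°.
Age = 29.53 × 258.5°/360° ≈ 21.20 days.

21.2 days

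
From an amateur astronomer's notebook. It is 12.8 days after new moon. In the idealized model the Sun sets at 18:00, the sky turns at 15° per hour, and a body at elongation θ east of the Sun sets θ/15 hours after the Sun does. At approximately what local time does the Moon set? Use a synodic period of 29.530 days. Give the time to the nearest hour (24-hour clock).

The Moon has covered 12.8/29.530 of its cycle, so θ ≈ 360° × 12.8/29.530 = 156.0°.
The Moon trails the Sun by θ/15 = 156.0/15 ≈ 10.40 hours.
18:00 + 10.40 h ≈ 04:24 → 04:00 to the nearest hour.

04:00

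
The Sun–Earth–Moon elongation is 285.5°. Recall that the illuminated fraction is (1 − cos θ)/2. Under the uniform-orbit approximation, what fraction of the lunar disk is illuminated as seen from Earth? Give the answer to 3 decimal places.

f = (1 − cos 285.5°)/2 = (1 − 0.267)/2 ≈ 0.366.

0.366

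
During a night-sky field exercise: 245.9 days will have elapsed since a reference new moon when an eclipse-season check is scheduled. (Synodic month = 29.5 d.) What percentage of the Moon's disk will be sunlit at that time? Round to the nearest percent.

245.9/29.5 = 8.336 lunations, so 8 complete cycles and 9.90 d into the next.
Phase angle: θ = 360°·(9.90 d)/(29.5 d) = 120.8°.
cos 120.8° = (-0.512), so f = (1 − (-0.512))/2 = 0.756, so 76%.

76%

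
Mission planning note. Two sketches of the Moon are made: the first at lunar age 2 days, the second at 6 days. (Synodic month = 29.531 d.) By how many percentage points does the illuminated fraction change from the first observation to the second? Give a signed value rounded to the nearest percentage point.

+31 percentage points

θ₁ = 360° × 2/29.531 = 24.4°, f₁ = (1 − cos θ₁)/2 = 0.045.
θ₂ = 360° × 6/29.531 = 73.1°, f₂ = (1 − cos θ₂)/2 = 0.355.
Change = f₂ − f₁ = +0.310 → +31 percentage points.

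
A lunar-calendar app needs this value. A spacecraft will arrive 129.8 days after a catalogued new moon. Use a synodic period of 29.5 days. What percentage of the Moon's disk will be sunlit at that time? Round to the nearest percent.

129.8/29.5 = 4.400 lunations, so 4 complete cycles and 11.80 d into the next.
Elongation θ = 360° × 11.80/29.5 ≈ 144.0°.
cos 144.0° = (-0.809), so f = (1 − (-0.809))/2 = 0.905, so 90%.

90%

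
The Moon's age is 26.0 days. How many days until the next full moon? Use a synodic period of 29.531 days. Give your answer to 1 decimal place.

18.3 days

Full moon occurs at elongation 180°, i.e. at age 29.531 × 180/360 = 14.765 d.
Already past this cycle's full moon; the next is at 14.765 + 29.531 = 44.296 d, so 44.296 − 26.0 = 18.296 days.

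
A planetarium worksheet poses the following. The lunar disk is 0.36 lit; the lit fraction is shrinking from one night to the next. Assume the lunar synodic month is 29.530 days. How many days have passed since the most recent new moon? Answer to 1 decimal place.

cos θ = 1 − 2f = 0.280, giving a principal value of 73.7°.
Since the Moon is past full (waning), take the reflex angle: θ = 360° − 73.7° = 286.3°.
That fraction of the synodic month is 286.3/360 × 29.530 d ≈ 23.48 d.

23.5 days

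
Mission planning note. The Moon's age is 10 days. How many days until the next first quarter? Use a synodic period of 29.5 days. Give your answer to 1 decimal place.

26.9 days

First quarter is 0.25 of the way through the cycle: age 0.25 × 29.5 = 7.375 d.
Already past this cycle's first quarter; the next is at 7.375 + 29.5 = 36.875 d, so 36.875 − 10 = 26.875 days.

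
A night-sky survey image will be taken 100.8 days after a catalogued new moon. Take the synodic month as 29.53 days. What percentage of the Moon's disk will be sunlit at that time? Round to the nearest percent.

93%

100.8 d spans 3 complete synodic months (3 × 29.53 = 88.59 d) plus 12.21 d.
The Moon has covered 12.21/29.53 of its cycle, so θ ≈ 360° × 12.21/29.53 = 148.9°.
cos 148.9° = (-0.856), so f = (1 − (-0.856))/2 = 0.928, so 93%.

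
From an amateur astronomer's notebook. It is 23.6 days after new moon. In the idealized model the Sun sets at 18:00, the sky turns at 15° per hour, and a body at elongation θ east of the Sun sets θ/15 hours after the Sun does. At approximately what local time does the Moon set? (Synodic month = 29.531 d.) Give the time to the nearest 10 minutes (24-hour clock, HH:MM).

13:10

Elongation θ = 360° × 23.6/29.531 ≈ 287.7°.
Delay after the Sun = 287.7° / (15°/h) ≈ 19.18 h.
18:00 + 19.180 h ≈ 13:11 → 13:10 to the nearest ten minutes.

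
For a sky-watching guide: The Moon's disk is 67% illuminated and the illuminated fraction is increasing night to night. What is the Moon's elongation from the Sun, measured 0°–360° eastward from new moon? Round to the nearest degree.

110°

Invert f = (1 − cos θ)/2 to get cos θ = 1 − 2(0.67) = -0.340, hence θ₀ = arccos -0.340 = 109.9°.
The Moon is waxing (0°–180°), so θ = 109.9° directly.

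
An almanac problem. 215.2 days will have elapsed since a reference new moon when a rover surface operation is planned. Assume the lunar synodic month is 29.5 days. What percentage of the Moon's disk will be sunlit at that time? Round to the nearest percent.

215.2 d spans 7 complete synodic months (7 × 29.5 = 206.50 d) plus 8.70 d.
The Moon has covered 8.70/29.5 of its cycle, so θ ≈ 360° × 8.70/29.5 = 106.2°.
With cos θ = (-0.278), the lit fraction is (1 − (-0.278))/2 ≈ 0.639, so 64%.

64%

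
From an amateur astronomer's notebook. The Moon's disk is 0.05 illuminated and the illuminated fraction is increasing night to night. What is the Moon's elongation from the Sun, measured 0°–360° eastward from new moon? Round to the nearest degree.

26°

From f = (1 − cos θ)/2: cos θ = 1 − 2×0.05 = 0.900; arccos → 25.8°.
Before full moon the principal value applies: θ = 25.8°.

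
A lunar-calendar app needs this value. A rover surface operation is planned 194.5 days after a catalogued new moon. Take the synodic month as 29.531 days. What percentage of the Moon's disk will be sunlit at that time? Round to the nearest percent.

93%

194.5 d spans 6 complete synodic months (6 × 29.531 = 177.19 d) plus 17.31 d.
The Moon has covered 17.31/29.531 of its cycle, so θ ≈ 360° × 17.31/29.531 = 211.1°.
Illuminated fraction = (1 − cos 211.1°)/2 = (1 − (-0.857))/2 ≈ 0.928, so 93%.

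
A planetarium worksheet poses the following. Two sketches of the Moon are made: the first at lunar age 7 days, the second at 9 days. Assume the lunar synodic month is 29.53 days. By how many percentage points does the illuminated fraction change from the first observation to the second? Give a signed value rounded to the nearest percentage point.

+21 pp

First observation: θ = 360°·7/29.53 = 85.3°, so f = 0.459.
Second observation: θ = 109.7°, f = 0.669.
Δf = 0.669 − 0.459 = +0.209, i.e. +21 pp.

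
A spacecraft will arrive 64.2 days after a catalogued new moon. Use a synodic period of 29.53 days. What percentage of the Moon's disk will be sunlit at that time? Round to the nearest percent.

27%

64.2 d spans 2 complete synodic months (2 × 29.53 = 59.06 d) plus 5.14 d.
Phase angle: θ = 360°·(5.14 d)/(29.53 d) = 62.7°.
With cos θ = 0.459, the lit fraction is (1 − 0.459)/2 ≈ 0.270, so 27%.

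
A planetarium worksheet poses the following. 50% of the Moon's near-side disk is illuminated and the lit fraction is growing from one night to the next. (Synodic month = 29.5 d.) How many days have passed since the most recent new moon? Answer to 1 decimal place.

Invert f = (1 − cos θ)/2 to get cos θ = 1 − 2(0.50) = 0.000, hence θ₀ = arccos 0.000 = 90.0°.
Waxing ⇒ before full, so θ = 90.0°.
That fraction of the synodic month is 90.0/360 × 29.5 d ≈ 7.38 d.

7.4 days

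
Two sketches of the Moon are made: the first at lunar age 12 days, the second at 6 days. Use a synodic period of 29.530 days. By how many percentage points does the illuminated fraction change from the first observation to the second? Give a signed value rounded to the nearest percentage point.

First observation: θ = 360°·12/29.530 = 146.3°, so f = 0.916.
Second observation: θ = 73.1°, f = 0.355.
Δf = 0.355 − 0.916 = -0.561, i.e. -56 pp.

-56 percentage points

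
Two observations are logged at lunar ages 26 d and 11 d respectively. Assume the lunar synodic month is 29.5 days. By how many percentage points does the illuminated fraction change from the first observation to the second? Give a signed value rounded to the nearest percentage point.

+72 percentage points

First observation: θ = 360°·26/29.5 = 317.3°, so f = 0.133.
Second observation: θ = 134.2°, f = 0.849.
Δf = 0.849 − 0.133 = +0.716, i.e. +72 pp.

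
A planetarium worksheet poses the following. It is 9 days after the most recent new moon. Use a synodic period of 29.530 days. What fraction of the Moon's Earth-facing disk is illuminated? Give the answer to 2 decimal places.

0.67

Elongation θ = 360° × 9/29.530 ≈ 109.7°.
With cos θ = (-0.337), the lit fraction is (1 − (-0.337))/2 ≈ 0.669.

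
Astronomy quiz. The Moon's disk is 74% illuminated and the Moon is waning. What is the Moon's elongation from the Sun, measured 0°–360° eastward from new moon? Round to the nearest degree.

Invert f = (1 − cos θ)/2 to get cos θ = 1 − 2(0.74) = -0.480, hence θ₀ = arccos -0.480 = 118.7°.
Since the Moon is past full (waning), take the reflex angle: θ = 360° − 118.7° = 241.3°.

241°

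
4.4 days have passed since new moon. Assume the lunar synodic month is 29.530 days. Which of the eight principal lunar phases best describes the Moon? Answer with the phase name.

waxing crescent

θ ≈ 360° × 4.4/29.530 = 54°, which falls in the waxing crescent sector.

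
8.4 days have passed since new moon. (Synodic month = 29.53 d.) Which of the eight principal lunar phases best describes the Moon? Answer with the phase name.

At 8.4/29.53 of the cycle, θ ≈ 102° — the first quarter range.

first quarter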